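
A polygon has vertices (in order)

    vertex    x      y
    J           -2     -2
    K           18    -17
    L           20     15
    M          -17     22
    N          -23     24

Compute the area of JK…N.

783.5

Apply the shoelace formula: 2A = Σ (x_i·y_{i+1} − x_{i+1}·y_i), indices taken mod 5.
Cross-terms: 70, 610, 695, 98, 94  ⇒  Σ = 1567
Area = |Σ|/2 = 783.5.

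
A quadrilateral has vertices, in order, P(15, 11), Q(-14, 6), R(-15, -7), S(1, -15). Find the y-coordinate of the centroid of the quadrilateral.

Apply the surveyor's formula. First the cross-terms c_i = x_i·y_{i+1} − x_{i+1}·y_i:
  244, 188, 232, 236  ⇒  2A = 900, A = 450.
Then Σ (y_i + y_{i+1})·c_i = -2088, so ȳ = -2088 / (6·450) = -58/75.

-58/75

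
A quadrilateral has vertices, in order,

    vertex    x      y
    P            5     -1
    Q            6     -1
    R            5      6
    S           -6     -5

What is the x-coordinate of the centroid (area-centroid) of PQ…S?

5/3

Apply the shoelace formula. First the cross-terms c_i = x_i·y_{i+1} − x_{i+1}·y_i:
  1, 41, 11, 31  ⇒  2A = 84, A = 42.
Then Σ (x_i + x_{i+1})·c_i = 420, so x̄ = 420 / (6·42) = 5/3.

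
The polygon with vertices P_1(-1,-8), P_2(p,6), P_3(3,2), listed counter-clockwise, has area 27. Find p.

Write out the shoelace sum; only the two edges meeting at P_2 involve p:
2·Area = [((-1)·6 − p·(-8)) + (p·2 − 3·6)] + -22
       = 10·p + -46 = 54
⇒ p = 10.

10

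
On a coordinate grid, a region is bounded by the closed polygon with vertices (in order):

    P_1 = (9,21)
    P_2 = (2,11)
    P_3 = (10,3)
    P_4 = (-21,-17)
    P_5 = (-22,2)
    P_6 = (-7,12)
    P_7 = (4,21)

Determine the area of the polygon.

Apply Gauss's area formula: 2A = Σ (x_i·y_{i+1} − x_{i+1}·y_i), indices taken mod 7.
Σ = (57) + (-104) + (-107) + (-416) + (-250) + (-195) + (-105) = -1120
Area = |Σ|/2 = 560.

560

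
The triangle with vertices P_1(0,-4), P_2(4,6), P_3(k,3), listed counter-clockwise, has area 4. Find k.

Write out the shoelace sum; only the two edges meeting at P_3 involve k:
2·Area = [(4·3 − k·6) + (k·(-4) − 0·3)] + 16
       = -10·k + 28 = 8
⇒ k = 2.

2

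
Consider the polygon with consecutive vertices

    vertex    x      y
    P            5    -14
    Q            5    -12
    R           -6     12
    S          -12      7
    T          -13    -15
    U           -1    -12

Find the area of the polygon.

Σ = (10) + (-12) + (102) + (271) + (141) + (74) = 586
Area = |Σ|/2 = 293.

293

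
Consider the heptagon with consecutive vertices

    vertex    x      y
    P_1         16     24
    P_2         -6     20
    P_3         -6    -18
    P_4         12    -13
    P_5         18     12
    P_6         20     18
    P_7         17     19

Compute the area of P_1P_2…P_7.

813

Apply Gauss's area formula: 2A = Σ (x_i·y_{i+1} − x_{i+1}·y_i), indices taken mod 7.
Σ = (464) + (228) + (294) + (378) + (84) + (74) + (104) = 1626
Area = |Σ|/2 = 813.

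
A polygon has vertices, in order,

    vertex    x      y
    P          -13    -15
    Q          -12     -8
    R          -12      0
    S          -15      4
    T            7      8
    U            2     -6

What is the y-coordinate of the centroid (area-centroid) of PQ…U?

-150/89

Apply Gauss's area formula. First the cross-terms c_i = x_i·y_{i+1} − x_{i+1}·y_i:
  -76, -96, -48, -148, -58, -108  ⇒  2A = -534, A = -267.
Then Σ (y_i + y_{i+1})·c_i = 2700, so ȳ = 2700 / (6·(-267)) = -150/89.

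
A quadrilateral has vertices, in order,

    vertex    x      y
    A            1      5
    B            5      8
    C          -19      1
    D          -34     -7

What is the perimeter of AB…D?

84

|AB| = √((4)² + (3)²) = √25 = 5
|BC| = √((-24)² + (-7)²) = √625 = 25
|CD| = √((-15)² + (-8)²) = √289 = 17
|DA| = √((35)² + (12)²) = √1369 = 37
Perimeter = 5 + 25 + 17 + 37 = 84.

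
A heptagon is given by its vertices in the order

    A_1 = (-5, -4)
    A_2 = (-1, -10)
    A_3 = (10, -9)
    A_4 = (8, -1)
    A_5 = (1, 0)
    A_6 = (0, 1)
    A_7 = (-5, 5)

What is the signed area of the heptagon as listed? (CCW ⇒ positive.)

134.5

Apply the shoelace (surveyor's) formula: 2A = Σ (x_i·y_{i+1} − x_{i+1}·y_i), indices taken mod 7.
Σ = (46) + (109) + (62) + (1) + (1) + (5) + (45) = 269
Signed area = Σ/2 = 134.5 (positive ⇒ counter-clockwise traversal).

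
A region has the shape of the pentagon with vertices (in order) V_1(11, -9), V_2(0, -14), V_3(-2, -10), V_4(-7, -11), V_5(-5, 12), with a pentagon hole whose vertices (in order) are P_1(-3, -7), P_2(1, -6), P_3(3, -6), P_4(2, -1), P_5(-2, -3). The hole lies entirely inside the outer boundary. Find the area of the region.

206.5

Outer boundary:
Apply Gauss's area formula: 2A = Σ (x_i·y_{i+1} − x_{i+1}·y_i), indices taken mod 5.
Σ = (-154) + (-28) + (-48) + (-139) + (-87) = -456
Area = |Σ|/2 = 228.
Hole:
Apply Gauss's area formula: 2A = Σ (x_i·y_{i+1} − x_{i+1}·y_i), indices taken mod 5.
Σ = (25) + (12) + (9) + (-8) + (5) = 43
Area = |Σ|/2 = 21.5.
Net area = 228 − 21.5 = 206.5.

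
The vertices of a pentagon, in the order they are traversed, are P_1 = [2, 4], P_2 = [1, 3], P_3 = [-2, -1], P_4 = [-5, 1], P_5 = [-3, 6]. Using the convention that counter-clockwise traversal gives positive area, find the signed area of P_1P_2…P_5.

-25.5

Apply Gauss's area formula: 2A = Σ (x_i·y_{i+1} − x_{i+1}·y_i), indices taken mod 5.
P_1→P_2: (2)(3) − (1)(4) = 2
P_2→P_3: (1)(-1) − (-2)(3) = 5
P_3→P_4: (-2)(1) − (-5)(-1) = -7
P_4→P_5: (-5)(6) − (-3)(1) = -27
P_5→P_1: (-3)(4) − (2)(6) = -24
Σ = -51
Signed area = Σ/2 = -25.5 (negative ⇒ clockwise traversal).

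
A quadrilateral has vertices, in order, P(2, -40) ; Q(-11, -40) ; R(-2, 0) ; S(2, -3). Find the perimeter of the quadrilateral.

|PQ| = √((-13)² + (0)²) = √169 = 13
|QR| = √((9)² + (40)²) = √1681 = 41
|RS| = √((4)² + (-3)²) = √25 = 5
|SP| = √((0)² + (-37)²) = √1369 = 37
Perimeter = 13 + 41 + 5 + 37 = 96.

96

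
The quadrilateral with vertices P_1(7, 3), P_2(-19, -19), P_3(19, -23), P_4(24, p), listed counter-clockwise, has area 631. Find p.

Write out the shoelace sum; only the two edges meeting at P_4 involve p:
2·Area = [(19·p − 24·(-23)) + (24·3 − 7·p)] + 722
       = 12·p + 1346 = 1262
⇒ p = -7.

-7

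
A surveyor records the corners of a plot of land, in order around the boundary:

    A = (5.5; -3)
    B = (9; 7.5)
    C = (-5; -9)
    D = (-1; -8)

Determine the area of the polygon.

51.375

Apply the shoelace (surveyor's) formula: 2A = Σ (x_i·y_{i+1} − x_{i+1}·y_i), indices taken mod 4.
Σ = (68.25) + (-43.5) + (31) + (47) = 102.75
Area = |Σ|/2 = 51.375.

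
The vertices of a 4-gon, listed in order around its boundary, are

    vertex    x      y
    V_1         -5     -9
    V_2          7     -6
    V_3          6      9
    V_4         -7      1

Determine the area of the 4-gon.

Cross-terms: 93, 99, 69, 68  ⇒  Σ = 329
Area = |Σ|/2 = 164.5.

164.5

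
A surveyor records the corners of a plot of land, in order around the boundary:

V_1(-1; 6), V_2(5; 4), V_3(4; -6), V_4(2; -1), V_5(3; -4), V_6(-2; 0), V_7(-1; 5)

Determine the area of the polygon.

Apply the shoelace (surveyor's) formula: 2A = Σ (x_i·y_{i+1} − x_{i+1}·y_i), indices taken mod 7.
Cross-terms: -34, -46, 8, -5, -8, -10, -1  ⇒  Σ = -96
Area = |Σ|/2 = 48.

48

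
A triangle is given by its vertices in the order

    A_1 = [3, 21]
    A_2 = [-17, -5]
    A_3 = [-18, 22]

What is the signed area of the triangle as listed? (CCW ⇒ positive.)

Cross-terms: 342, -464, -444  ⇒  Σ = -566
Signed area = Σ/2 = -283 (negative ⇒ clockwise traversal).

-283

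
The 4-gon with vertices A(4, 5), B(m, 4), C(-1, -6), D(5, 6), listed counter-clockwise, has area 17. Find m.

1

Write out the shoelace sum; only the two edges meeting at B involve m:
2·Area = [(4·4 − m·5) + (m·(-6) − (-1)·4)] + 25
       = -11·m + 45 = 34
⇒ m = 1.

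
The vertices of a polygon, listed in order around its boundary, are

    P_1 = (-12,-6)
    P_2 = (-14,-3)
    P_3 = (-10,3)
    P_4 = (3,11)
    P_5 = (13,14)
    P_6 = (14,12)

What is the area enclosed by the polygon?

160

Apply the shoelace (surveyor's) formula: 2A = Σ (x_i·y_{i+1} − x_{i+1}·y_i), indices taken mod 6.
Σ = (-48) + (-72) + (-119) + (-101) + (-40) + (60) = -320
Area = |Σ|/2 = 160.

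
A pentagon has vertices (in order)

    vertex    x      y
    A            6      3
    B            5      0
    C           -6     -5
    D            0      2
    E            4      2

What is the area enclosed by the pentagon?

A→B: (6)(0) − (5)(3) = -15
B→C: (5)(-5) − (-6)(0) = -25
C→D: (-6)(2) − (0)(-5) = -12
D→E: (0)(2) − (4)(2) = -8
E→A: (4)(3) − (6)(2) = 0
Σ = -60
Area = |Σ|/2 = 30.

30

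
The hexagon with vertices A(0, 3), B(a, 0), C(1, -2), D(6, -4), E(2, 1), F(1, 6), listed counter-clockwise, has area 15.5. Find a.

1

Write out the shoelace sum; only the two edges meeting at B involve a:
2·Area = [(0·0 − a·3) + (a·(-2) − 1·0)] + 36
       = -5·a + 36 = 31
⇒ a = 1.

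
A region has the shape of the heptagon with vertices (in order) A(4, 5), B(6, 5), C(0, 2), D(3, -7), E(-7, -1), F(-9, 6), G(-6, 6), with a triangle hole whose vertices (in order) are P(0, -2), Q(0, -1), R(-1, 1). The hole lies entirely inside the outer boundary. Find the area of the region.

Outer boundary:
A→B: (4)(5) − (6)(5) = -10
B→C: (6)(2) − (0)(5) = 12
C→D: (0)(-7) − (3)(2) = -6
D→E: (3)(-1) − (-7)(-7) = -52
E→F: (-7)(6) − (-9)(-1) = -51
F→G: (-9)(6) − (-6)(6) = -18
G→A: (-6)(5) − (4)(6) = -54
Σ = -179
Area = |Σ|/2 = 89.5.
Hole:
Apply the surveyor's formula: 2A = Σ (x_i·y_{i+1} − x_{i+1}·y_i), indices taken mod 3.
P→Q: (0)(-1) − (0)(-2) = 0
Q→R: (0)(1) − (-1)(-1) = -1
R→P: (-1)(-2) − (0)(1) = 2
Σ = 1
Area = |Σ|/2 = 0.5.
Net area = 89.5 − 0.5 = 89.

89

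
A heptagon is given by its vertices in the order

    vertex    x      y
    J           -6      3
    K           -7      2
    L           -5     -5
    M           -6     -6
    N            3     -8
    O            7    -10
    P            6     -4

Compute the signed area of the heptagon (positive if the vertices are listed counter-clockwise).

86

Apply the shoelace (surveyor's) formula: 2A = Σ (x_i·y_{i+1} − x_{i+1}·y_i), indices taken mod 7.
J→K: (-6)(2) − (-7)(3) = 9
K→L: (-7)(-5) − (-5)(2) = 45
L→M: (-5)(-6) − (-6)(-5) = 0
M→N: (-6)(-8) − (3)(-6) = 66
N→O: (3)(-10) − (7)(-8) = 26
O→P: (7)(-4) − (6)(-10) = 32
P→J: (6)(3) − (-6)(-4) = -6
Σ = 172
Signed area = Σ/2 = 86 (positive ⇒ counter-clockwise traversal).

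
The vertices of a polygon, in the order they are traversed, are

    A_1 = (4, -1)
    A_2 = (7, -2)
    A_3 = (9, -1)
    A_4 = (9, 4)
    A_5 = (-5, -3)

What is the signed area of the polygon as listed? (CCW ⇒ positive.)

Apply the shoelace (surveyor's) formula: 2A = Σ (x_i·y_{i+1} − x_{i+1}·y_i), indices taken mod 5.
A_1→A_2: (4)(-2) − (7)(-1) = -1
A_2→A_3: (7)(-1) − (9)(-2) = 11
A_3→A_4: (9)(4) − (9)(-1) = 45
A_4→A_5: (9)(-3) − (-5)(4) = -7
A_5→A_1: (-5)(-1) − (4)(-3) = 17
Σ = 65
Signed area = Σ/2 = 32.5 (positive ⇒ counter-clockwise traversal).

32.5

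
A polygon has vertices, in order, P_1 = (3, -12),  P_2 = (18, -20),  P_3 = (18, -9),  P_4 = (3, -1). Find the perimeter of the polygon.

56

|P_1P_2| = √((15)² + (-8)²) = √289 = 17
|P_2P_3| = √((0)² + (11)²) = √121 = 11
|P_3P_4| = √((-15)² + (8)²) = √289 = 17
|P_4P_1| = √((0)² + (-11)²) = √121 = 11
Perimeter = 17 + 11 + 17 + 11 = 56.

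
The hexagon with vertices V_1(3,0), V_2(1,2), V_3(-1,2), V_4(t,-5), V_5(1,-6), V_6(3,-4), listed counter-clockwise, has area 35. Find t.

-3

The doubled signed area Σ (x_i y_{i+1} − x_{i+1} y_i) is linear in t.
With t=0 it equals 46; the coefficient of t is -8 (from the two edges through V_4).
So -8·t + 46 = 2·35 = 70 ⇒ t = -3.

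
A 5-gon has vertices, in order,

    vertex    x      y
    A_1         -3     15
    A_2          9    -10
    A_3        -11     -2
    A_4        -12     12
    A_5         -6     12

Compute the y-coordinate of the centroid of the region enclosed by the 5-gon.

249/103

Apply the shoelace (surveyor's) formula. First the cross-terms c_i = x_i·y_{i+1} − x_{i+1}·y_i:
  -105, -128, -156, -72, -54  ⇒  2A = -515, A = -257.5.
Then Σ (y_i + y_{i+1})·c_i = -3735, so ȳ = -3735 / (6·(-257.5)) = 249/103.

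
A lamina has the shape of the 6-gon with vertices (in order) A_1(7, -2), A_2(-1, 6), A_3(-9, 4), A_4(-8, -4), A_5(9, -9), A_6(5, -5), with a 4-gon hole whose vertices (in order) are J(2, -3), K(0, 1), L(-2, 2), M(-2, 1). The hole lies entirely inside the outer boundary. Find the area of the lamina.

Outer boundary:
Apply the surveyor's formula: 2A = Σ (x_i·y_{i+1} − x_{i+1}·y_i), indices taken mod 6.
Σ = (40) + (50) + (68) + (108) + (0) + (25) = 291
Area = |Σ|/2 = 145.5.
Hole:
Apply the shoelace formula: 2A = Σ (x_i·y_{i+1} − x_{i+1}·y_i), indices taken mod 4.
Σ = (2) + (2) + (2) + (4) = 10
Area = |Σ|/2 = 5.
Net area = 145.5 − 5 = 140.5.

140.5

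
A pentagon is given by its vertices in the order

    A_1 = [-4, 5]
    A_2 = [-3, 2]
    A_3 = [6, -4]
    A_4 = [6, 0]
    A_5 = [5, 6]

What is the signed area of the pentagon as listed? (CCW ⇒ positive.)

58

Apply the shoelace formula: 2A = Σ (x_i·y_{i+1} − x_{i+1}·y_i), indices taken mod 5.
Cross-terms: 7, 0, 24, 36, 49  ⇒  Σ = 116
Signed area = Σ/2 = 58 (positive ⇒ counter-clockwise traversal).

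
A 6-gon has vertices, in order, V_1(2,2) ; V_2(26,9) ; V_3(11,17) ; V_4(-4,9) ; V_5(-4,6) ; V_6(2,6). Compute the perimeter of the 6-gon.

|V_1V_2| = √((24)² + (7)²) = √625 = 25
|V_2V_3| = √((-15)² + (8)²) = √289 = 17
|V_3V_4| = √((-15)² + (-8)²) = √289 = 17
|V_4V_5| = √((0)² + (-3)²) = √9 = 3
|V_5V_6| = √((6)² + (0)²) = √36 = 6
|V_6V_1| = √((0)² + (-4)²) = √16 = 4
Perimeter = 25 + 17 + 17 + 3 + 6 + 4 = 72.

72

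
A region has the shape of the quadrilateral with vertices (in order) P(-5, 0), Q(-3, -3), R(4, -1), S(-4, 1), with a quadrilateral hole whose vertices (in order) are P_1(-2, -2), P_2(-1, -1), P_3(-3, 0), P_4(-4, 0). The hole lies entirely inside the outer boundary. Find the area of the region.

15

Outer boundary:
Apply the surveyor's formula: 2A = Σ (x_i·y_{i+1} − x_{i+1}·y_i), indices taken mod 4.
Cross-terms: 15, 15, 0, 5  ⇒  Σ = 35
Area = |Σ|/2 = 17.5.
Hole:
Apply the shoelace (surveyor's) formula: 2A = Σ (x_i·y_{i+1} − x_{i+1}·y_i), indices taken mod 4.
Σ = (0) + (-3) + (0) + (8) = 5
Area = |Σ|/2 = 2.5.
Net area = 17.5 − 2.5 = 15.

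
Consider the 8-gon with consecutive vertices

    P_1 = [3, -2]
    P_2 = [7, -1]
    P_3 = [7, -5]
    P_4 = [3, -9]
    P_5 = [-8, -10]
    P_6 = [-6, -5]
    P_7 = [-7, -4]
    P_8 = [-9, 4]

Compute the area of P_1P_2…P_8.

128

Cross-terms: 11, -28, -48, -102, -20, -11, -64, 6  ⇒  Σ = -256
Area = |Σ|/2 = 128.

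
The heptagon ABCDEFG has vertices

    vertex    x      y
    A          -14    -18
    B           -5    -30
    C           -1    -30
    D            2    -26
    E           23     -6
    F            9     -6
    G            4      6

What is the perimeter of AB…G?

110

|AB| = √((9)² + (-12)²) = √225 = 15
|BC| = √((4)² + (0)²) = √16 = 4
|CD| = √((3)² + (4)²) = √25 = 5
|DE| = √((21)² + (20)²) = √841 = 29
|EF| = √((-14)² + (0)²) = √196 = 14
|FG| = √((-5)² + (12)²) = √169 = 13
|GA| = √((-18)² + (-24)²) = √900 = 30
Perimeter = 15 + 4 + 5 + 29 + 14 + 13 + 30 = 110.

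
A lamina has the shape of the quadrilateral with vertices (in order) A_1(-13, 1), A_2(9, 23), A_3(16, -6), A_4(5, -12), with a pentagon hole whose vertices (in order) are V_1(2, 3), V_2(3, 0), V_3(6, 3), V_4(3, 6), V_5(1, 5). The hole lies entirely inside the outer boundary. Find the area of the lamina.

507

Outer boundary:
Apply the shoelace (surveyor's) formula: 2A = Σ (x_i·y_{i+1} − x_{i+1}·y_i), indices taken mod 4.
Σ = (-308) + (-422) + (-162) + (-151) = -1043
Area = |Σ|/2 = 521.5.
Hole:
Apply the surveyor's formula: 2A = Σ (x_i·y_{i+1} − x_{i+1}·y_i), indices taken mod 5.
Σ = (-9) + (9) + (27) + (9) + (-7) = 29
Area = |Σ|/2 = 14.5.
Net area = 521.5 − 14.5 = 507.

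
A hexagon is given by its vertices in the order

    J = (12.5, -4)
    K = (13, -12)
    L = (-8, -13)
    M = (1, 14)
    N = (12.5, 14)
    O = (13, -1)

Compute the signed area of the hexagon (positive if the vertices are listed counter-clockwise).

-428.5

Apply the shoelace formula: 2A = Σ (x_i·y_{i+1} − x_{i+1}·y_i), indices taken mod 6.
Cross-terms: -98, -265, -99, -161, -194.5, -39.5  ⇒  Σ = -857
Signed area = Σ/2 = -428.5 (negative ⇒ clockwise traversal).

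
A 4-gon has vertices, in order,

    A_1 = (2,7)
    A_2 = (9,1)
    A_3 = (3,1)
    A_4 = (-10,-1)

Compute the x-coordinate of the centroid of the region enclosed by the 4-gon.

26/87

Apply Gauss's area formula. First the cross-terms c_i = x_i·y_{i+1} − x_{i+1}·y_i:
  -61, 6, 7, -68  ⇒  2A = -116, A = -58.
Then Σ (x_i + x_{i+1})·c_i = -104, so x̄ = -104 / (6·(-58)) = 26/87.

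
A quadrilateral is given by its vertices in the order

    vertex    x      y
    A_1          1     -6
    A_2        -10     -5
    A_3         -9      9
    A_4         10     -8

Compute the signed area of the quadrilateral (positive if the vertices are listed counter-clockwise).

Apply the shoelace formula: 2A = Σ (x_i·y_{i+1} − x_{i+1}·y_i), indices taken mod 4.
Cross-terms: -65, -135, -18, -52  ⇒  Σ = -270
Signed area = Σ/2 = -135 (negative ⇒ clockwise traversal).

-135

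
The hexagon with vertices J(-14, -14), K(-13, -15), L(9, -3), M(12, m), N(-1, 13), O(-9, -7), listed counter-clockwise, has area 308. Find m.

7

Write out the shoelace sum; only the two edges meeting at M involve m:
2·Area = [(9·m − 12·(-3)) + (12·13 − (-1)·m)] + 354
       = 10·m + 546 = 616
⇒ m = 7.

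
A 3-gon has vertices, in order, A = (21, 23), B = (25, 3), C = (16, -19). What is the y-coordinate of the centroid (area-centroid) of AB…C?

7/3

Apply the surveyor's formula. First the cross-terms c_i = x_i·y_{i+1} − x_{i+1}·y_i:
  -512, -523, 767  ⇒  2A = -268, A = -134.
Then Σ (y_i + y_{i+1})·c_i = -1876, so ȳ = -1876 / (6·(-134)) = 7/3.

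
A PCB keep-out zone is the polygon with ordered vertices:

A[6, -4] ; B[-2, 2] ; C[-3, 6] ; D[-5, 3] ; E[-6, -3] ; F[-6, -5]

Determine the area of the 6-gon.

59

A→B: (6)(2) − (-2)(-4) = 4
B→C: (-2)(6) − (-3)(2) = -6
C→D: (-3)(3) − (-5)(6) = 21
D→E: (-5)(-3) − (-6)(3) = 33
E→F: (-6)(-5) − (-6)(-3) = 12
F→A: (-6)(-4) − (6)(-5) = 54
Σ = 118
Area = |Σ|/2 = 59.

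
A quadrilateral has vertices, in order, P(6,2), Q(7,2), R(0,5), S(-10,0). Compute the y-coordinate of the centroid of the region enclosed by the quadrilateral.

Apply Gauss's area formula. First the cross-terms c_i = x_i·y_{i+1} − x_{i+1}·y_i:
  -2, 35, 50, -20  ⇒  2A = 63, A = 31.5.
Then Σ (y_i + y_{i+1})·c_i = 447, so ȳ = 447 / (6·31.5) = 149/63.

149/63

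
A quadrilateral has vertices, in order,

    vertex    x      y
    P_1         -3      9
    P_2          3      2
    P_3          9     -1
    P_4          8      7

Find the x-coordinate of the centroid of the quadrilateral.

Apply Gauss's area formula. First the cross-terms c_i = x_i·y_{i+1} − x_{i+1}·y_i:
  -33, -21, 71, 93  ⇒  2A = 110, A = 55.
Then Σ (x_i + x_{i+1})·c_i = 1420, so x̄ = 1420 / (6·55) = 142/33.

142/33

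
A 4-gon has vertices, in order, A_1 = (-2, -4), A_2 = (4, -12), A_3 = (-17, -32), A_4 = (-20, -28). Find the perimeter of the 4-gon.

74

|A_1A_2| = √((6)² + (-8)²) = √100 = 10
|A_2A_3| = √((-21)² + (-20)²) = √841 = 29
|A_3A_4| = √((-3)² + (4)²) = √25 = 5
|A_4A_1| = √((18)² + (24)²) = √900 = 30
Perimeter = 10 + 29 + 5 + 30 = 74.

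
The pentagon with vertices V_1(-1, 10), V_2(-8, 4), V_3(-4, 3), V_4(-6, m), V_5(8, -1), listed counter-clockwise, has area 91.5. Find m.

-1

Write out the shoelace sum; only the two edges meeting at V_4 involve m:
2·Area = [((-4)·m − (-6)·3) + ((-6)·(-1) − 8·m)] + 147
       = -12·m + 171 = 183
⇒ m = -1.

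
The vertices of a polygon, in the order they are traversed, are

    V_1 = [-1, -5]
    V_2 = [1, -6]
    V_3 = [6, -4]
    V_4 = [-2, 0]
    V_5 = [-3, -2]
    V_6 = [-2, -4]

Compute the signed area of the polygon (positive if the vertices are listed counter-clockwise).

26.5

Apply the shoelace formula: 2A = Σ (x_i·y_{i+1} − x_{i+1}·y_i), indices taken mod 6.
V_1→V_2: (-1)(-6) − (1)(-5) = 11
V_2→V_3: (1)(-4) − (6)(-6) = 32
V_3→V_4: (6)(0) − (-2)(-4) = -8
V_4→V_5: (-2)(-2) − (-3)(0) = 4
V_5→V_6: (-3)(-4) − (-2)(-2) = 8
V_6→V_1: (-2)(-5) − (-1)(-4) = 6
Σ = 53
Signed area = Σ/2 = 26.5 (positive ⇒ counter-clockwise traversal).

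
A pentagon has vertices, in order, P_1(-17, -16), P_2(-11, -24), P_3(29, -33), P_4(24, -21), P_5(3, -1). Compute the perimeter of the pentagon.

118

|P_1P_2| = √((6)² + (-8)²) = √100 = 10
|P_2P_3| = √((40)² + (-9)²) = √1681 = 41
|P_3P_4| = √((-5)² + (12)²) = √169 = 13
|P_4P_5| = √((-21)² + (20)²) = √841 = 29
|P_5P_1| = √((-20)² + (-15)²) = √625 = 25
Perimeter = 10 + 41 + 13 + 29 + 25 = 118.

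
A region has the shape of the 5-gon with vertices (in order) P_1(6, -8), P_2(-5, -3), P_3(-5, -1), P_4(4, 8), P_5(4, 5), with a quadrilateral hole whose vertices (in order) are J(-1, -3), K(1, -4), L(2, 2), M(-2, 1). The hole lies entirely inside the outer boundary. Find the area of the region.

74

Outer boundary:
Cross-terms: -58, -10, -36, -12, -62  ⇒  Σ = -178
Area = |Σ|/2 = 89.
Hole:
J→K: (-1)(-4) − (1)(-3) = 7
K→L: (1)(2) − (2)(-4) = 10
L→M: (2)(1) − (-2)(2) = 6
M→J: (-2)(-3) − (-1)(1) = 7
Σ = 30
Area = |Σ|/2 = 15.
Net area = 89 − 15 = 74.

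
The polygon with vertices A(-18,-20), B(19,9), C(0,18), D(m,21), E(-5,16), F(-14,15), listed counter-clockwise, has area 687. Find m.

The doubled signed area Σ (x_i y_{i+1} − x_{i+1} y_i) is linear in m.
With m=0 it equals 1364; the coefficient of m is -2 (from the two edges through D).
So -2·m + 1364 = 2·687 = 1374 ⇒ m = -5.

-5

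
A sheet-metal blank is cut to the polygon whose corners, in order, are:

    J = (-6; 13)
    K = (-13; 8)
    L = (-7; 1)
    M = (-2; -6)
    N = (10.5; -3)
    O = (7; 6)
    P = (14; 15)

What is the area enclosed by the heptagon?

327

J→K: (-6)(8) − (-13)(13) = 121
K→L: (-13)(1) − (-7)(8) = 43
L→M: (-7)(-6) − (-2)(1) = 44
M→N: (-2)(-3) − (10.5)(-6) = 69
N→O: (10.5)(6) − (7)(-3) = 84
O→P: (7)(15) − (14)(6) = 21
P→J: (14)(13) − (-6)(15) = 272
Σ = 654
Area = |Σ|/2 = 327.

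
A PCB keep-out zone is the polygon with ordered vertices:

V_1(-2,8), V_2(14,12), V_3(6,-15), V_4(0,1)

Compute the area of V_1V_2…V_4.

Σ = (-136) + (-282) + (6) + (2) = -410
Area = |Σ|/2 = 205.

205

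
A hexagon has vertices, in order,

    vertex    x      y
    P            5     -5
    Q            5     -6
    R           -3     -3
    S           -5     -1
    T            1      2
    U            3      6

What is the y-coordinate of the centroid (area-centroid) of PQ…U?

-173/156

Apply the shoelace (surveyor's) formula. First the cross-terms c_i = x_i·y_{i+1} − x_{i+1}·y_i:
  -5, -33, -12, -9, 0, -45  ⇒  2A = -104, A = -52.
Then Σ (y_i + y_{i+1})·c_i = 346, so ȳ = 346 / (6·(-52)) = -173/156.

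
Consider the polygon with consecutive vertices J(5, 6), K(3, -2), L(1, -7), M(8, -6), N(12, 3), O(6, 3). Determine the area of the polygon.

69

Apply Gauss's area formula: 2A = Σ (x_i·y_{i+1} − x_{i+1}·y_i), indices taken mod 6.
Σ = (-28) + (-19) + (50) + (96) + (18) + (21) = 138
Area = |Σ|/2 = 69.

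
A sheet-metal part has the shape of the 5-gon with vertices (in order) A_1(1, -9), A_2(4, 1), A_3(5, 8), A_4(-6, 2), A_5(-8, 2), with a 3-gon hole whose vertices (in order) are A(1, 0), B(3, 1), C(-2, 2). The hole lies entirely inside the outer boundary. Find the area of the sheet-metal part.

94.5

Outer boundary:
Apply the shoelace (surveyor's) formula: 2A = Σ (x_i·y_{i+1} − x_{i+1}·y_i), indices taken mod 5.
Σ = (37) + (27) + (58) + (4) + (70) = 196
Area = |Σ|/2 = 98.
Hole:
Apply the surveyor's formula: 2A = Σ (x_i·y_{i+1} − x_{i+1}·y_i), indices taken mod 3.
Σ = (1) + (8) + (-2) = 7
Area = |Σ|/2 = 3.5.
Net area = 98 − 3.5 = 94.5.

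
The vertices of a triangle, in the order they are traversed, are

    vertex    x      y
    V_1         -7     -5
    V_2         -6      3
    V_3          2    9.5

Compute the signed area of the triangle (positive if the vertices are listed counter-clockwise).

-28.75

Apply the shoelace (surveyor's) formula: 2A = Σ (x_i·y_{i+1} − x_{i+1}·y_i), indices taken mod 3.
Cross-terms: -51, -63, 56.5  ⇒  Σ = -57.5
Signed area = Σ/2 = -28.75 (negative ⇒ clockwise traversal).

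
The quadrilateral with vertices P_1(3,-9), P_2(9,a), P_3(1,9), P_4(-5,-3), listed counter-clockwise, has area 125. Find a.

Write out the shoelace sum; only the two edges meeting at P_2 involve a:
2·Area = [(3·a − 9·(-9)) + (9·9 − 1·a)] + 96
       = 2·a + 258 = 250
⇒ a = -4.

-4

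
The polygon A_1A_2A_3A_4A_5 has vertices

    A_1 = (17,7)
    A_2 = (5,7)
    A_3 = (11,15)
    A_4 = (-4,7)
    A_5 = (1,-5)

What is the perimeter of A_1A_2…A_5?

|A_1A_2| = √((-12)² + (0)²) = √144 = 12
|A_2A_3| = √((6)² + (8)²) = √100 = 10
|A_3A_4| = √((-15)² + (-8)²) = √289 = 17
|A_4A_5| = √((5)² + (-12)²) = √169 = 13
|A_5A_1| = √((16)² + (12)²) = √400 = 20
Perimeter = 12 + 10 + 17 + 13 + 20 = 72.

72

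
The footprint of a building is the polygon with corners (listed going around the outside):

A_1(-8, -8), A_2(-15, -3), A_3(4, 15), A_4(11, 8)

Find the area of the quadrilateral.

233

A_1→A_2: (-8)(-3) − (-15)(-8) = -96
A_2→A_3: (-15)(15) − (4)(-3) = -213
A_3→A_4: (4)(8) − (11)(15) = -133
A_4→A_1: (11)(-8) − (-8)(8) = -24
Σ = -466
Area = |Σ|/2 = 233.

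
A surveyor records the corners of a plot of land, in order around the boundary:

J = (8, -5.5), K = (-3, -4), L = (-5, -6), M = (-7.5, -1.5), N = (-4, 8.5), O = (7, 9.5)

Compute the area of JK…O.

184.875

J→K: (8)(-4) − (-3)(-5.5) = -48.5
K→L: (-3)(-6) − (-5)(-4) = -2
L→M: (-5)(-1.5) − (-7.5)(-6) = -37.5
M→N: (-7.5)(8.5) − (-4)(-1.5) = -69.75
N→O: (-4)(9.5) − (7)(8.5) = -97.5
O→J: (7)(-5.5) − (8)(9.5) = -114.5
Σ = -369.75
Area = |Σ|/2 = 184.875.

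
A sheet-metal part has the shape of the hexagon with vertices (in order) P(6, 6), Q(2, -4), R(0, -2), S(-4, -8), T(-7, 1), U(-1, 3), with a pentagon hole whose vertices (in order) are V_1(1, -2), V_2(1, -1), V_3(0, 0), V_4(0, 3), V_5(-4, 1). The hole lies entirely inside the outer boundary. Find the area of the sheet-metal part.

Outer boundary:
Apply the shoelace (surveyor's) formula: 2A = Σ (x_i·y_{i+1} − x_{i+1}·y_i), indices taken mod 6.
Σ = (-36) + (-4) + (-8) + (-60) + (-20) + (-24) = -152
Area = |Σ|/2 = 76.
Hole:
Apply the surveyor's formula: 2A = Σ (x_i·y_{i+1} − x_{i+1}·y_i), indices taken mod 5.
Cross-terms: 1, 0, 0, 12, 7  ⇒  Σ = 20
Area = |Σ|/2 = 10.
Net area = 76 − 10 = 66.

66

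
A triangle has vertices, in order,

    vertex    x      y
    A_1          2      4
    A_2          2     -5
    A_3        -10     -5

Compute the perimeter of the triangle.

|A_1A_2| = √((0)² + (-9)²) = √81 = 9
|A_2A_3| = √((-12)² + (0)²) = √144 = 12
|A_3A_1| = √((12)² + (9)²) = √225 = 15
Perimeter = 9 + 12 + 15 = 36.

36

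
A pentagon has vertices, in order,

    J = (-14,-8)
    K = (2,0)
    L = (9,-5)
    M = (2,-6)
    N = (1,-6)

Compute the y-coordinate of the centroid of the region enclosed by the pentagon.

-883/204

Apply the surveyor's formula. First the cross-terms c_i = x_i·y_{i+1} − x_{i+1}·y_i:
  16, -10, -44, -6, -92  ⇒  2A = -136, A = -68.
Then Σ (y_i + y_{i+1})·c_i = 1766, so ȳ = 1766 / (6·(-68)) = -883/204.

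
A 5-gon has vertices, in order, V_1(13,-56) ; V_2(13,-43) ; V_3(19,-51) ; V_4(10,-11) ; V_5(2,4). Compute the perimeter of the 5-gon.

|V_1V_2| = √((0)² + (13)²) = √169 = 13
|V_2V_3| = √((6)² + (-8)²) = √100 = 10
|V_3V_4| = √((-9)² + (40)²) = √1681 = 41
|V_4V_5| = √((-8)² + (15)²) = √289 = 17
|V_5V_1| = √((11)² + (-60)²) = √3721 = 61
Perimeter = 13 + 10 + 41 + 17 + 61 = 142.

142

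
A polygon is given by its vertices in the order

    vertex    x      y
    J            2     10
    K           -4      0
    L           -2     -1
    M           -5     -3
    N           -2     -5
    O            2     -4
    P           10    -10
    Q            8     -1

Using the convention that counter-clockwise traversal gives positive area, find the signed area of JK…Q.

127

Apply the shoelace formula: 2A = Σ (x_i·y_{i+1} − x_{i+1}·y_i), indices taken mod 8.
Cross-terms: 40, 4, 1, 19, 18, 20, 70, 82  ⇒  Σ = 254
Signed area = Σ/2 = 127 (positive ⇒ counter-clockwise traversal).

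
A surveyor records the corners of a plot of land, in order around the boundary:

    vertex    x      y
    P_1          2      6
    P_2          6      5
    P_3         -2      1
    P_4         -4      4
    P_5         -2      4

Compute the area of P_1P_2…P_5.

Apply the shoelace (surveyor's) formula: 2A = Σ (x_i·y_{i+1} − x_{i+1}·y_i), indices taken mod 5.
Σ = (-26) + (16) + (-4) + (-8) + (-20) = -42
Area = |Σ|/2 = 21.

21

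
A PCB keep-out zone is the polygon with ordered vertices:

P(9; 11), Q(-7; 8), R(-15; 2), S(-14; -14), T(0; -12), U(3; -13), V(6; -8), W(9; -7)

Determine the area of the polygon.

471.5

Apply the shoelace (surveyor's) formula: 2A = Σ (x_i·y_{i+1} − x_{i+1}·y_i), indices taken mod 8.
Cross-terms: 149, 106, 238, 168, 36, 54, 30, 162  ⇒  Σ = 943
Area = |Σ|/2 = 471.5.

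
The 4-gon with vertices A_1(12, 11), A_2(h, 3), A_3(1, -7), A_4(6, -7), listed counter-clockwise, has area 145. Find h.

-4

Write out the shoelace sum; only the two edges meeting at A_2 involve h:
2·Area = [(12·3 − h·11) + (h·(-7) − 1·3)] + 185
       = -18·h + 218 = 290
⇒ h = -4.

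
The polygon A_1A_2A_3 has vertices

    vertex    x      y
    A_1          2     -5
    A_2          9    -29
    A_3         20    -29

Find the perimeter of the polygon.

66

|A_1A_2| = √((7)² + (-24)²) = √625 = 25
|A_2A_3| = √((11)² + (0)²) = √121 = 11
|A_3A_1| = √((-18)² + (24)²) = √900 = 30
Perimeter = 25 + 11 + 30 = 66.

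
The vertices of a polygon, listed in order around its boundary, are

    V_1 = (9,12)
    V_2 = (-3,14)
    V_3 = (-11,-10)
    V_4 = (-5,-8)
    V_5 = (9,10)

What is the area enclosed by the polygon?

Σ = (162) + (184) + (38) + (22) + (18) = 424
Area = |Σ|/2 = 212.

212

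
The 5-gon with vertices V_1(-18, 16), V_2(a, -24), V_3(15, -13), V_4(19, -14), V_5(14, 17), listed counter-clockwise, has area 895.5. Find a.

The doubled signed area Σ (x_i y_{i+1} − x_{i+1} y_i) is linear in a.
With a=0 it equals 1878; the coefficient of a is -29 (from the two edges through V_2).
So -29·a + 1878 = 2·895.5 = 1791 ⇒ a = 3.

3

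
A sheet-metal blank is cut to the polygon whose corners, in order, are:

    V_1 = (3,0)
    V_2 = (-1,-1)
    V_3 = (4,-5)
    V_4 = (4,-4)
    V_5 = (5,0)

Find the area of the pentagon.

15

Σ = (-3) + (9) + (4) + (20) + (0) = 30
Area = |Σ|/2 = 15.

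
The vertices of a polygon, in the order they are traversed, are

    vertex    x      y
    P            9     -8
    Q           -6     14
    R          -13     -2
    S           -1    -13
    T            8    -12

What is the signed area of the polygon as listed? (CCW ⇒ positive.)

299.5

Apply the shoelace formula: 2A = Σ (x_i·y_{i+1} − x_{i+1}·y_i), indices taken mod 5.
P→Q: (9)(14) − (-6)(-8) = 78
Q→R: (-6)(-2) − (-13)(14) = 194
R→S: (-13)(-13) − (-1)(-2) = 167
S→T: (-1)(-12) − (8)(-13) = 116
T→P: (8)(-8) − (9)(-12) = 44
Σ = 599
Signed area = Σ/2 = 299.5 (positive ⇒ counter-clockwise traversal).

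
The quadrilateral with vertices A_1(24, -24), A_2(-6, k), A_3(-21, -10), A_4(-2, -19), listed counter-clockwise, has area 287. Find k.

Write out the shoelace sum; only the two edges meeting at A_2 involve k:
2·Area = [(24·k − (-6)·(-24)) + ((-6)·(-10) − (-21)·k)] + 883
       = 45·k + 799 = 574
⇒ k = -5.

-5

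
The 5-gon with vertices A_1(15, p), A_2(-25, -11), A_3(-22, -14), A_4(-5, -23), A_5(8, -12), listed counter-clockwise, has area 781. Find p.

The doubled signed area Σ (x_i y_{i+1} − x_{i+1} y_i) is linear in p.
With p=0 it equals 803; the coefficient of p is 33 (from the two edges through A_1).
So 33·p + 803 = 2·781 = 1562 ⇒ p = 23.

23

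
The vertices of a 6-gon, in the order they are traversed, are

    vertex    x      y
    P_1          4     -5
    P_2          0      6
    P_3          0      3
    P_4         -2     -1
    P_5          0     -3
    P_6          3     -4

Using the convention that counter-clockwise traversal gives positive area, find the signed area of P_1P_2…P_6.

Apply the shoelace formula: 2A = Σ (x_i·y_{i+1} − x_{i+1}·y_i), indices taken mod 6.
Σ = (24) + (0) + (6) + (6) + (9) + (1) = 46
Signed area = Σ/2 = 23 (positive ⇒ counter-clockwise traversal).

23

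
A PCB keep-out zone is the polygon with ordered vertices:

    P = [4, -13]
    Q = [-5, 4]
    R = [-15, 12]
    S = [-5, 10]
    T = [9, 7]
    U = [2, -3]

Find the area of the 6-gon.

159.5

Apply the shoelace (surveyor's) formula: 2A = Σ (x_i·y_{i+1} − x_{i+1}·y_i), indices taken mod 6.
Σ = (-49) + (0) + (-90) + (-125) + (-41) + (-14) = -319
Area = |Σ|/2 = 159.5.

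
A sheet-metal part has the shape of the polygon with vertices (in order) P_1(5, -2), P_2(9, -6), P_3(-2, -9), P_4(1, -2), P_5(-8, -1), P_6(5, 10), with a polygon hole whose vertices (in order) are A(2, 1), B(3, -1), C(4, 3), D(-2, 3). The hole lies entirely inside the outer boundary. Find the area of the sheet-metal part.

Outer boundary:
Σ = (-12) + (-93) + (13) + (-17) + (-75) + (-60) = -244
Area = |Σ|/2 = 122.
Hole:
Apply the surveyor's formula: 2A = Σ (x_i·y_{i+1} − x_{i+1}·y_i), indices taken mod 4.
Σ = (-5) + (13) + (18) + (-8) = 18
Area = |Σ|/2 = 9.
Net area = 122 − 9 = 113.

113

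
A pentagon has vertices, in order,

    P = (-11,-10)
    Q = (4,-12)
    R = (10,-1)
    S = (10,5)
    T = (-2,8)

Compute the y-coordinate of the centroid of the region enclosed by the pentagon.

-683/273

Apply the shoelace formula. First the cross-terms c_i = x_i·y_{i+1} − x_{i+1}·y_i:
  172, 116, 60, 90, 108  ⇒  2A = 546, A = 273.
Then Σ (y_i + y_{i+1})·c_i = -4098, so ȳ = -4098 / (6·273) = -683/273.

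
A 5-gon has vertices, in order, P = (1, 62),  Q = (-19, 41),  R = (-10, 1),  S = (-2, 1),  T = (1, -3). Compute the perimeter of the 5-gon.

148

|PQ| = √((-20)² + (-21)²) = √841 = 29
|QR| = √((9)² + (-40)²) = √1681 = 41
|RS| = √((8)² + (0)²) = √64 = 8
|ST| = √((3)² + (-4)²) = √25 = 5
|TP| = √((0)² + (65)²) = √4225 = 65
Perimeter = 29 + 41 + 8 + 5 + 65 = 148.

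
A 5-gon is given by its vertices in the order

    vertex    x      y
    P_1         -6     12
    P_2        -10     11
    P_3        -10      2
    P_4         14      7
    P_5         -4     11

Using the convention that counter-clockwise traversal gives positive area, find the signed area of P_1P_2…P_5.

123

Apply Gauss's area formula: 2A = Σ (x_i·y_{i+1} − x_{i+1}·y_i), indices taken mod 5.
Σ = (54) + (90) + (-98) + (182) + (18) = 246
Signed area = Σ/2 = 123 (positive ⇒ counter-clockwise traversal).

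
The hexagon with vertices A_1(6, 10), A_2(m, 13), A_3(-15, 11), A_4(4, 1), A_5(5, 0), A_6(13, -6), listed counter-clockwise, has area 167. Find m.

-11

The doubled signed area Σ (x_i y_{i+1} − x_{i+1} y_i) is linear in m.
With m=0 it equals 345; the coefficient of m is 1 (from the two edges through A_2).
So 1·m + 345 = 2·167 = 334 ⇒ m = -11.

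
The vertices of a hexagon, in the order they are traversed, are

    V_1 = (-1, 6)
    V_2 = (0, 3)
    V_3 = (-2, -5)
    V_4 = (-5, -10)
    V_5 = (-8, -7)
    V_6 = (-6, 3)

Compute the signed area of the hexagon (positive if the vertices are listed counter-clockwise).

Apply the shoelace (surveyor's) formula: 2A = Σ (x_i·y_{i+1} − x_{i+1}·y_i), indices taken mod 6.
Σ = (-3) + (6) + (-5) + (-45) + (-66) + (-33) = -146
Signed area = Σ/2 = -73 (negative ⇒ clockwise traversal).

-73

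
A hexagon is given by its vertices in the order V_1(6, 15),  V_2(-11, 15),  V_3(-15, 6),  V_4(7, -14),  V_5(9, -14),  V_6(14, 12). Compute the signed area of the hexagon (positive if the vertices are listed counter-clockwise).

Apply the shoelace formula: 2A = Σ (x_i·y_{i+1} − x_{i+1}·y_i), indices taken mod 6.
Cross-terms: 255, 159, 168, 28, 304, 138  ⇒  Σ = 1052
Signed area = Σ/2 = 526 (positive ⇒ counter-clockwise traversal).

526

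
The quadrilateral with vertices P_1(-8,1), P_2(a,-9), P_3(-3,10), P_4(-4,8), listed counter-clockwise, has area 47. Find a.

The doubled signed area Σ (x_i y_{i+1} − x_{i+1} y_i) is linear in a.
With a=0 it equals 121; the coefficient of a is 9 (from the two edges through P_2).
So 9·a + 121 = 2·47 = 94 ⇒ a = -3.

-3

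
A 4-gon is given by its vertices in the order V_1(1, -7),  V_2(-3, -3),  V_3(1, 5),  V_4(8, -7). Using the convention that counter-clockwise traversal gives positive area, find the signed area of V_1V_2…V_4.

-66

V_1→V_2: (1)(-3) − (-3)(-7) = -24
V_2→V_3: (-3)(5) − (1)(-3) = -12
V_3→V_4: (1)(-7) − (8)(5) = -47
V_4→V_1: (8)(-7) − (1)(-7) = -49
Σ = -132
Signed area = Σ/2 = -66 (negative ⇒ clockwise traversal).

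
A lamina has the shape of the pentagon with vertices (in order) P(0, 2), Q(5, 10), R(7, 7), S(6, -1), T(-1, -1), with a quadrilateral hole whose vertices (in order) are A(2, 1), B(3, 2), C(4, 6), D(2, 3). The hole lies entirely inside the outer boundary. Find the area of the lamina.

Outer boundary:
Σ = (-10) + (-35) + (-49) + (-7) + (-2) = -103
Area = |Σ|/2 = 51.5.
Hole:
Σ = (1) + (10) + (0) + (-4) = 7
Area = |Σ|/2 = 3.5.
Net area = 51.5 − 3.5 = 48.

48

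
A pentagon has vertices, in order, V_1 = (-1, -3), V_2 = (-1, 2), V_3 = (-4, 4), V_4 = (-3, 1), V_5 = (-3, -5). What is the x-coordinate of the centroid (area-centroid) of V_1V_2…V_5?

-190/87

Apply Gauss's area formula. First the cross-terms c_i = x_i·y_{i+1} − x_{i+1}·y_i:
  -5, 4, 8, 18, 4  ⇒  2A = 29, A = 14.5.
Then Σ (x_i + x_{i+1})·c_i = -190, so x̄ = -190 / (6·14.5) = -190/87.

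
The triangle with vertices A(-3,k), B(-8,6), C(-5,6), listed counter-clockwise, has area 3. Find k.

The doubled signed area Σ (x_i y_{i+1} − x_{i+1} y_i) is linear in k.
With k=0 it equals -18; the coefficient of k is 3 (from the two edges through A).
So 3·k + -18 = 2·3 = 6 ⇒ k = 8.

8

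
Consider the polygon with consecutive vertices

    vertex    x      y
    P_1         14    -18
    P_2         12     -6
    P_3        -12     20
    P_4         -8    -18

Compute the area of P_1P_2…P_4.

536

P_1→P_2: (14)(-6) − (12)(-18) = 132
P_2→P_3: (12)(20) − (-12)(-6) = 168
P_3→P_4: (-12)(-18) − (-8)(20) = 376
P_4→P_1: (-8)(-18) − (14)(-18) = 396
Σ = 1072
Area = |Σ|/2 = 536.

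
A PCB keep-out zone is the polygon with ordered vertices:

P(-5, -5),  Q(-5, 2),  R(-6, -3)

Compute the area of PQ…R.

3.5

Apply the surveyor's formula: 2A = Σ (x_i·y_{i+1} − x_{i+1}·y_i), indices taken mod 3.
Cross-terms: -35, 27, 15  ⇒  Σ = 7
Area = |Σ|/2 = 3.5.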